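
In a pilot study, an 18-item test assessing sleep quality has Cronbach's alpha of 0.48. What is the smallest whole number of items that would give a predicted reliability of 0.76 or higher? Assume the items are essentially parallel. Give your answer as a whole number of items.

62

Invert Spearman-Brown to solve for n:
n = r*(1 − r) / [ r (1 − r*) ]
n = 0.76 × (1 − 0.48) / [ 0.48 × (1 − 0.76) ]
n = 0.3952 / 0.1152 ≈ 3.4306
So the test needs 3.4306 × 18 ≈ 61.75 items; rounding up, 62.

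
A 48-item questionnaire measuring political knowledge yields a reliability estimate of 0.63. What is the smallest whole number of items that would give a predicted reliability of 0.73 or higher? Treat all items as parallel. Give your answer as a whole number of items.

n = [0.73 × 0.37] / [0.63 × 0.27]
  = 0.2701 / 0.1701 = 1.5879
So the test needs 1.5879 × 48 ≈ 76.22 items; rounding up, 77.

77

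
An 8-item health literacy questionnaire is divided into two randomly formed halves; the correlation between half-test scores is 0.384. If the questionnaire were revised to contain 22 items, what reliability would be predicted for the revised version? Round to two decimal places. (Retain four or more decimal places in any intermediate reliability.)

0.77

First correct the split-half correlation to full-test reliability: r_full = 2 × 0.384 / (1 + 0.384) ≈ 0.5549
Length factor from 8 to 22 items: n = 22/8 = 2.7500
r_new = n·r_full / (1 + (n − 1)·r_full) = 1.5260 / 1.9711 ≈ 0.7742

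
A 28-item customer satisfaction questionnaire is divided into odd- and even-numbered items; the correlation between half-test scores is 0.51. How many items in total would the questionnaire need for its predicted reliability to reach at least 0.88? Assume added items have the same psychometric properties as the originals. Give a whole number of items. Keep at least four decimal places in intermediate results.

r_full = 2(0.51)/(1 + 0.51) = 0.6755
n = r_tgt(1 − r_full) / [r_full(1 − r_tgt)] = 0.88 × 0.3245 / (0.6755 × 0.12) ≈ 3.5228
Items = 3.5228 × 28 ≈ 98.64 → 99

99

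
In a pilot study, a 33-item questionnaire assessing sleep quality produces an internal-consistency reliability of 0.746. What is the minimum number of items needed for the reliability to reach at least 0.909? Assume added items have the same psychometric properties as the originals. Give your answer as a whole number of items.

n = 0.909(1 − 0.746) / [0.746(1 − 0.909)]
n = 0.230886 / 0.067886 ≈ 3.4011
Items needed = n × 33 = 3.4011 × 33 ≈ 112.24 → round up to 113

113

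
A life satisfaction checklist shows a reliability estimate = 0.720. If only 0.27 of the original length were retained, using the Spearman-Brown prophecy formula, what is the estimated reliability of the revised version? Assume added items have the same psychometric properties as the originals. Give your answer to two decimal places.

r_new = 0.27·0.720 / [1 + (0.27 − 1)·0.720]
     = 0.1944 / 0.4744 = 0.4098

0.41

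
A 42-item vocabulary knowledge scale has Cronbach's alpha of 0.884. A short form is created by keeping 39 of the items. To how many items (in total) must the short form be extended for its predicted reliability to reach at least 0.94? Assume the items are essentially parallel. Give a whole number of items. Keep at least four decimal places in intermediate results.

87

First, r for the 39-item form: n = 39/42 = 0.9286, so r_39 = 0.9286·0.884/(1 + (0.9286 − 1)·0.884) = 0.8762
Then solve for n' with r_old = 0.8762, r_target = 0.94: n' = 0.94(1 − 0.8762)/[0.8762(1 − 0.94)] = 2.2136
Items = 2.2136 × 39 ≈ 86.33 → 87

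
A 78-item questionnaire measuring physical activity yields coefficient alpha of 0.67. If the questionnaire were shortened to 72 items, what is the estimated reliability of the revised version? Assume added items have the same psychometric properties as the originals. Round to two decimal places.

The new length is 72/78 = 0.9231 times the old.
By Spearman-Brown, r_new = n r / (1 + (n − 1) r).
r_new = (0.9231 × 0.67) / (1 + (0.9231 − 1) × 0.67)
     = 0.6185 / 0.9485 = 0.6521

0.65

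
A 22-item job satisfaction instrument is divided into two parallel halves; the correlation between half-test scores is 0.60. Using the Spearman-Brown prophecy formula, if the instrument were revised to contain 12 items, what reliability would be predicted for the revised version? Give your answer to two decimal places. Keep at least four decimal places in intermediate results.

0.62

First correct the split-half correlation to full-test reliability: r_full = 2 × 0.60 / (1 + 0.60) ≈ 0.7500
Then adjust to 12 items: n = 12/22 = 0.5455
r_new = n·r_full / (1 + (n − 1)·r_full) = 0.4091 / 0.6591 ≈ 0.6207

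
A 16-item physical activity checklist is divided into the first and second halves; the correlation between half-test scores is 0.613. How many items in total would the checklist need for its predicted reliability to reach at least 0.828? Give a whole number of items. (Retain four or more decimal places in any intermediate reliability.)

r_full = 2(0.613)/(1 + 0.613) = 0.7601
Solve Spearman-Brown for n: n = 0.828(1 − 0.7601) / [0.7601(1 − 0.828)] = 1.5194
Required items = 1.5194 × 16 = 24.31, so 25 items.

25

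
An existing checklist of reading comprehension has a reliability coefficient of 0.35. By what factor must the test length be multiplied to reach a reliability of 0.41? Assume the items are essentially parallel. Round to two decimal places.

Spearman-Brown solved for the length factor n:
n = r*(1 − r) / [ r (1 − r*) ]
n = [0.41 × 0.65] / [0.35 × 0.59]
n = 0.2665 / 0.2065 ≈ 1.2906

1.29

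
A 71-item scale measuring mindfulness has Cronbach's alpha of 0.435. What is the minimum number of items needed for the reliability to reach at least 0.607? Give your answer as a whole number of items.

143

Rearranging the Spearman-Brown formula for n,
n = r_target (1 − r_old) / [ r_old (1 − r_target) ]
n = 0.607(1 − 0.435) / [0.435(1 − 0.607)]
  = 0.342955 / 0.170955 = 2.0061
So the test needs 2.0061 × 71 ≈ 142.43 items; rounding up, 143.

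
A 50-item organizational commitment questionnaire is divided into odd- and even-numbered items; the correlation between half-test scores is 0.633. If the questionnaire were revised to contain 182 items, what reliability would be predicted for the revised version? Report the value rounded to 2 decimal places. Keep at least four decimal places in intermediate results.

Spearman-Brown correction (n = 2): r_full = 2·0.633/(1 + 0.633) = 0.7753
Then adjust to 182 items: n = 182/50 = 3.6400
r_new = n·r_full / (1 + (n − 1)·r_full) = 2.8221 / 3.0468 ≈ 0.9263

0.93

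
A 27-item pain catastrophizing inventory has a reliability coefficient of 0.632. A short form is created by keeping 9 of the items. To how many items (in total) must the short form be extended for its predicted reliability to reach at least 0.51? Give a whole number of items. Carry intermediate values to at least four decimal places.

17

First, r for the 9-item form: n = 9/27 = 0.3333, so r_9 = 0.3333·0.632/(1 + (0.3333 − 1)·0.632) = 0.3640
Length factor from the short form to reach 0.51: n' = 0.51(1 − 0.3640) / [0.3640(1 − 0.51)] ≈ 1.8186
Total items = 1.8186 × 9 = 16.37, rounded up to 17.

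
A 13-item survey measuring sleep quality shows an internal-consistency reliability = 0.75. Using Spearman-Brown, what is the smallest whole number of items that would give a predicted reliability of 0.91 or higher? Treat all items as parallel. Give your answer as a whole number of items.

44

Spearman-Brown solved for the length factor n:
n = r*(1 − r) / [ r (1 − r*) ]
n = 0.91 × (1 − 0.75) / [ 0.75 × (1 − 0.91) ]
  = 0.2275 / 0.0675 = 3.3704
3.3704 × 13 = 43.82 → 44 items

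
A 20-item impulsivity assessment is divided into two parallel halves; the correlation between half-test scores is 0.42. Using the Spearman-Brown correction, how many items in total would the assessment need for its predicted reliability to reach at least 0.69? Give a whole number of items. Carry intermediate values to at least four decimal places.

31

r_full = 2(0.42)/(1 + 0.42) = 0.5915
n = r_tgt(1 − r_full) / [r_full(1 − r_tgt)] = 0.69 × 0.4085 / (0.5915 × 0.31) ≈ 1.5372
Required items = 1.5372 × 20 = 30.74, so 31 items.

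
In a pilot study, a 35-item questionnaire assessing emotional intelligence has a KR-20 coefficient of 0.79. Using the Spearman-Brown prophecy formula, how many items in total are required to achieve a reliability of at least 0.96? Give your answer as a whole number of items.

n = 0.96(1 − 0.79) / [0.79(1 − 0.96)]
  = 0.2016 / 0.0316 = 6.3797
So the test needs 6.3797 × 35 ≈ 223.29 items; rounding up, 224.

224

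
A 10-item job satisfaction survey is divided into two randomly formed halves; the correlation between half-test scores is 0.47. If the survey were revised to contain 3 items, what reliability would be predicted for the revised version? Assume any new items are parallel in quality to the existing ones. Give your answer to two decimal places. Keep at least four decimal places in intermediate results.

First correct the split-half correlation to full-test reliability: r_full = 2 × 0.47 / (1 + 0.47) ≈ 0.6395
Then adjust to 3 items: n = 3/10 = 0.3000
r_new = n·r_full / (1 + (n − 1)·r_full) = 0.1918 / 0.5524 ≈ 0.3472

0.35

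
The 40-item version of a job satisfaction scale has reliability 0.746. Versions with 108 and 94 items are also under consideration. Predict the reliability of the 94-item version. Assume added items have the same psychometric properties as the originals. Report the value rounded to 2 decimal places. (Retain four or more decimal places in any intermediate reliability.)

Only the ratio of lengths matters: n = 94/40 = 2.3500
r_{94} = n·r / (1 + (n − 1)·r) = 1.7531 / 2.0071 ≈ 0.8734

0.87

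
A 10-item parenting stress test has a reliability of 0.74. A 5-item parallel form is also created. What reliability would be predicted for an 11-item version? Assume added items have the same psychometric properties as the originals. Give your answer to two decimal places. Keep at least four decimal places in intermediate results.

The 5-item form is not needed; work directly from the 10-item form with n = 11/10 = 1.1000.
r_{11} = n·r / (1 + (n − 1)·r) = 0.8140 / 1.0740 ≈ 0.7579

0.76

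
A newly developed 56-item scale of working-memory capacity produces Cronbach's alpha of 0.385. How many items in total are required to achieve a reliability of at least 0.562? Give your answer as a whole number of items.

115

n = [0.562 × 0.615] / [0.385 × 0.438]
n = 0.345630 / 0.168630 ≈ 2.0496
2.0496 × 56 = 114.78 → 115 items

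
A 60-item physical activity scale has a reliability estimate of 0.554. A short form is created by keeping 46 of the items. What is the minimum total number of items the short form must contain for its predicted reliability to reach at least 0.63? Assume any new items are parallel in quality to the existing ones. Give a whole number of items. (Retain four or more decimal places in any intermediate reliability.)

83

First, r for the 46-item form: n = 46/60 = 0.7667, so r_46 = 0.7667·0.554/(1 + (0.7667 − 1)·0.554) = 0.4878
Length factor from the short form to reach 0.63: n' = 0.63(1 − 0.4878) / [0.4878(1 − 0.63)] ≈ 1.7879
Items = 1.7879 × 46 ≈ 82.24 → 83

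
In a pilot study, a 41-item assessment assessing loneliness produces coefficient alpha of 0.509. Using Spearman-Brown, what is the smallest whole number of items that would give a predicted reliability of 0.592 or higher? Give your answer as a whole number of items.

58

Spearman-Brown solved for the length factor n:
n = r_target (1 − r_old) / [ r_old (1 − r_target) ]
n = 0.592(1 − 0.509) / [0.509(1 − 0.592)]
  = 0.290672 / 0.207672 = 1.3997
1.3997 × 41 = 57.39 → 58 items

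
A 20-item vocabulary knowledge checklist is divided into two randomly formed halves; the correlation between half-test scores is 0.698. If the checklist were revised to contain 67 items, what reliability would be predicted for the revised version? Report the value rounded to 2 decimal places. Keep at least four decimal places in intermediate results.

Full-test reliability from the split-half r: r_full = 2(0.698)/(1 + 0.698) = 0.8221
Length factor from 20 to 67 items: n = 67/20 = 3.3500
r_new = n·r_full / (1 + (n − 1)·r_full) = 2.7540 / 2.9319 ≈ 0.9393

0.94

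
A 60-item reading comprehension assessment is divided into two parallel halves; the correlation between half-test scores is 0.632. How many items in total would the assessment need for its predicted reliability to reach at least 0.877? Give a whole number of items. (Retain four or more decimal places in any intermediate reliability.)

Corrected full-test reliability: r_full = 2 × 0.632 / (1 + 0.632) ≈ 0.7745
Solve Spearman-Brown for n: n = 0.877(1 − 0.7745) / [0.7745(1 − 0.877)] = 2.0760
Items = 2.0760 × 60 ≈ 124.56 → 125

125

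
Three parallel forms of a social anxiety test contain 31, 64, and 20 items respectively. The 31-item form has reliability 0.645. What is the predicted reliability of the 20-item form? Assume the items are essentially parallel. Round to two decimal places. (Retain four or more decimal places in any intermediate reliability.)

The 64-item form is not needed; work directly from the 31-item form with n = 20/31 = 0.6452.
r_{20} = n·r / (1 + (n − 1)·r) = 0.4162 / 0.7712 ≈ 0.5397

0.54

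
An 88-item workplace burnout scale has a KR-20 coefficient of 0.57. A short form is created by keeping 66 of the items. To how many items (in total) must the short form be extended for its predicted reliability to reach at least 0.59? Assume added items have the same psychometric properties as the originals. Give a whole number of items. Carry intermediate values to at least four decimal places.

96

Short-form reliability: n = 66/88 = 0.7500; r_66 = n·r/(1+(n−1)r) ≈ 0.4985
Then solve for n' with r_old = 0.4985, r_target = 0.59: n' = 0.59(1 − 0.4985)/[0.4985(1 − 0.59)] = 1.4477
Total items = 1.4477 × 66 = 95.55, rounded up to 96.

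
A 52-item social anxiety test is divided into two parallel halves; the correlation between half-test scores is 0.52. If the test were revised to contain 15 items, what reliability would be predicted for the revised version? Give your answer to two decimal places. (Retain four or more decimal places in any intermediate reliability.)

Spearman-Brown correction (n = 2): r_full = 2·0.52/(1 + 0.52) = 0.6842
Length factor from 52 to 15 items: n = 15/52 = 0.2885
r_new = n·r_full / (1 + (n − 1)·r_full) = 0.1974 / 0.5132 ≈ 0.3846

0.38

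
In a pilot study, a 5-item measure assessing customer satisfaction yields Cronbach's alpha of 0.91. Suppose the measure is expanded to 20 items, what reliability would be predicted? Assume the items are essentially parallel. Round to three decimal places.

0.976

The new length is 20/5 = 4 times the old.
r_new = 4·0.91 / [1 + (4 − 1)·0.91]
     = 3.6400 / 3.7300 = 0.9759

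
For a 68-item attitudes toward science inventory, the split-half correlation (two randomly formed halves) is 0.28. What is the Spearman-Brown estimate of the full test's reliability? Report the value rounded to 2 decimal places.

0.44

The full test is twice the length of either half (n = 2).
r_full = 2r_hh / (1 + r_hh) = 2 × 0.28 / (1 + 0.28)
       = 0.5600 / 1.2800 = 0.4375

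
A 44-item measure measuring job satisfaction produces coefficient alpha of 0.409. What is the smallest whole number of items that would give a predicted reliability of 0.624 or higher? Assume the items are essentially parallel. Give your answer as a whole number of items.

Spearman-Brown solved for the length factor n:
n = r*(1 − r) / [ r (1 − r*) ]
n = 0.624 × (1 − 0.409) / [ 0.409 × (1 − 0.624) ]
  = 0.368784 / 0.153784 = 2.3981
2.3981 × 44 = 105.52 → 106 items

106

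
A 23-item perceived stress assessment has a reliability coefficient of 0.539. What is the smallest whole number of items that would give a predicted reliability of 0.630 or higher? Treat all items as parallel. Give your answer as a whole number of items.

Rearranging the Spearman-Brown formula for n,
n = r*(1 − r) / [ r (1 − r*) ]
n = 0.630(1 − 0.539) / [0.539(1 − 0.630)]
  = 0.290430 / 0.199430 = 1.4563
Items needed = n × 23 = 1.4563 × 23 ≈ 33.49 → round up to 34

34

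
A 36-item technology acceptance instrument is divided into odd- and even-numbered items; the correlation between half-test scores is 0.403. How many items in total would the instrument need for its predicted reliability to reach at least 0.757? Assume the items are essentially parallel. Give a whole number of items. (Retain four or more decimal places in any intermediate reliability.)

84

r_full = 2(0.403)/(1 + 0.403) = 0.5745
Solve Spearman-Brown for n: n = 0.757(1 − 0.5745) / [0.5745(1 − 0.757)] = 2.3073
Required items = 2.3073 × 36 = 83.06, so 84 items.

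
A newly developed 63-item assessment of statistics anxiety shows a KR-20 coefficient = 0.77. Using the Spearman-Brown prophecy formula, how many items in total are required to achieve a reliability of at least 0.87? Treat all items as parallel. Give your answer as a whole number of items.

Spearman-Brown solved for the length factor n:
n = r*(1 − r) / [ r (1 − r*) ]
n = [0.87 × 0.23] / [0.77 × 0.13]
n = 0.2001 / 0.1001 ≈ 1.9990
So the test needs 1.9990 × 63 ≈ 125.94 items; rounding up, 126.

126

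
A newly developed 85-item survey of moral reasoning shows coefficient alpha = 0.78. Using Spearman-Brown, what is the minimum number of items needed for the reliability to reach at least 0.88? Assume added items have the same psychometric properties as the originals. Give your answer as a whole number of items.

176

Spearman-Brown solved for the length factor n:
n = r_target (1 − r_old) / [ r_old (1 − r_target) ]
n = 0.88 × (1 − 0.78) / [ 0.78 × (1 − 0.88) ]
n = 0.1936 / 0.0936 ≈ 2.0684
So the test needs 2.0684 × 85 ≈ 175.81 items; rounding up, 176.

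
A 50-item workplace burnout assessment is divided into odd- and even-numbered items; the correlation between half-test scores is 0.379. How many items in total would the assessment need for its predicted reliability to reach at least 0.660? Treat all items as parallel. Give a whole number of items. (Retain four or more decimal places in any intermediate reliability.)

r_full = 2(0.379)/(1 + 0.379) = 0.5497
Solve Spearman-Brown for n: n = 0.660(1 − 0.5497) / [0.5497(1 − 0.660)] = 1.5902
Items = 1.5902 × 50 ≈ 79.51 → 80

80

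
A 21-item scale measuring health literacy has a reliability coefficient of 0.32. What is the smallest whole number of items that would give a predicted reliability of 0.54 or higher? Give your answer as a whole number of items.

Invert Spearman-Brown to solve for n:
n = r*(1 − r) / [ r (1 − r*) ]
n = 0.54 × (1 − 0.32) / [ 0.32 × (1 − 0.54) ]
  = 0.3672 / 0.1472 = 2.4946
So the test needs 2.4946 × 21 ≈ 52.39 items; rounding up, 53.

53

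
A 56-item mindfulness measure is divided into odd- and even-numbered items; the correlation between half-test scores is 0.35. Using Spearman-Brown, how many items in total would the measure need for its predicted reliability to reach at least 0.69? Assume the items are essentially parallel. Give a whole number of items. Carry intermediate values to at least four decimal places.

Corrected full-test reliability: r_full = 2 × 0.35 / (1 + 0.35) ≈ 0.5185
n = r_tgt(1 − r_full) / [r_full(1 − r_tgt)] = 0.69 × 0.4815 / (0.5185 × 0.31) ≈ 2.0670
Items = 2.0670 × 56 ≈ 115.75 → 116

116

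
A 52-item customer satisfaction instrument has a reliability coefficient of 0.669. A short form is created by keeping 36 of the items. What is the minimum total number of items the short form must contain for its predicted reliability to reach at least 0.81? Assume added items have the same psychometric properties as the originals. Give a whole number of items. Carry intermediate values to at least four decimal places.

110

First, r for the 36-item form: n = 36/52 = 0.6923, so r_36 = 0.6923·0.669/(1 + (0.6923 − 1)·0.669) = 0.5832
Then solve for n' with r_old = 0.5832, r_target = 0.81: n' = 0.81(1 − 0.5832)/[0.5832(1 − 0.81)] = 3.0468
Items = 3.0468 × 36 ≈ 109.68 → 110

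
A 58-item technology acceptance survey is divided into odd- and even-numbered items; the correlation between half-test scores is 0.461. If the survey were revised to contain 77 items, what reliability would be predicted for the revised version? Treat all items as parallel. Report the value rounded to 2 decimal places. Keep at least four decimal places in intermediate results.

First correct the split-half correlation to full-test reliability: r_full = 2 × 0.461 / (1 + 0.461) ≈ 0.6311
Then adjust to 77 items: n = 77/58 = 1.3276
r_new = n·r_full / (1 + (n − 1)·r_full) = 0.8378 / 1.2067 ≈ 0.6943

0.69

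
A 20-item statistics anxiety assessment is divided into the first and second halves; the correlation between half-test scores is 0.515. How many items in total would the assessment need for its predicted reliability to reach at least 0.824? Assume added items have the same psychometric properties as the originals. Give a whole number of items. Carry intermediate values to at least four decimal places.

45

Corrected full-test reliability: r_full = 2 × 0.515 / (1 + 0.515) ≈ 0.6799
n = r_tgt(1 − r_full) / [r_full(1 − r_tgt)] = 0.824 × 0.3201 / (0.6799 × 0.176) ≈ 2.2042
Items = 2.2042 × 20 ≈ 44.08 → 45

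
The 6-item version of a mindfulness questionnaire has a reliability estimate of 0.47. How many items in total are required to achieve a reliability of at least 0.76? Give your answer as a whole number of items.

22

Rearranging the Spearman-Brown formula for n,
n = r*(1 − r) / [ r (1 − r*) ]
n = 0.76(1 − 0.47) / [0.47(1 − 0.76)]
  = 0.4028 / 0.1128 = 3.5709
Items needed = n × 6 = 3.5709 × 6 ≈ 21.43 → round up to 22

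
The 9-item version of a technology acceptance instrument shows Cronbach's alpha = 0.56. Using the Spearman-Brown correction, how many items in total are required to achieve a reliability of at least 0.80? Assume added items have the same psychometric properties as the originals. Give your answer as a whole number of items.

29

n = 0.80(1 − 0.56) / [0.56(1 − 0.80)]
  = 0.3520 / 0.1120 = 3.1429
Items needed = n × 9 = 3.1429 × 9 ≈ 28.29 → round up to 29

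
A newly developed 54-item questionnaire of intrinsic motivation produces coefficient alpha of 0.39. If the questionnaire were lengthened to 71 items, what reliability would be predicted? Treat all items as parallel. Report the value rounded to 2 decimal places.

n = 71/54 = 1.3148
By Spearman-Brown, r_new = n r / (1 + (n − 1) r).
r_new = (1.3148 × 0.39) / (1 + (1.3148 − 1) × 0.39)
r_new = 0.5128 / 1.1228 ≈ 0.4567

0.46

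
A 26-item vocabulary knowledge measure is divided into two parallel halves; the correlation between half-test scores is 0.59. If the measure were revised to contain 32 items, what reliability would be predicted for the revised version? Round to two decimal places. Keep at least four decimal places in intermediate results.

First correct the split-half correlation to full-test reliability: r_full = 2 × 0.59 / (1 + 0.59) ≈ 0.7421
Then adjust to 32 items: n = 32/26 = 1.2308
r_new = n·r_full / (1 + (n − 1)·r_full) = 0.9134 / 1.1713 ≈ 0.7798

0.78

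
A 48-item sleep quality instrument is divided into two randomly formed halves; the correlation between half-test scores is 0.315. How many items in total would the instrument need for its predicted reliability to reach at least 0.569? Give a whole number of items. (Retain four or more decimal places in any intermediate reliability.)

Corrected full-test reliability: r_full = 2 × 0.315 / (1 + 0.315) ≈ 0.4791
n = r_tgt(1 − r_full) / [r_full(1 − r_tgt)] = 0.569 × 0.5209 / (0.4791 × 0.431) ≈ 1.4354
Items = 1.4354 × 48 ≈ 68.90 → 69

69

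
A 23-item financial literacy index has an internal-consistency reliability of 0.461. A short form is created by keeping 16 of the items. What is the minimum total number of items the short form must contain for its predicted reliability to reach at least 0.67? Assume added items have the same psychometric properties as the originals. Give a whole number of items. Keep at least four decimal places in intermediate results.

55

Short-form reliability: n = 16/23 = 0.6957; r_16 = n·r/(1+(n−1)r) ≈ 0.3731
Then solve for n' with r_old = 0.3731, r_target = 0.67: n' = 0.67(1 − 0.3731)/[0.3731(1 − 0.67)] = 3.4114
Total items = 3.4114 × 16 = 54.58, rounded up to 55.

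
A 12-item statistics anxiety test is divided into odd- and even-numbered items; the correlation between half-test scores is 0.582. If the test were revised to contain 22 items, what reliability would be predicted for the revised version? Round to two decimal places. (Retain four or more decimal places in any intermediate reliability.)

Full-test reliability from the split-half r: r_full = 2(0.582)/(1 + 0.582) = 0.7358
Then adjust to 22 items: n = 22/12 = 1.8333
r_new = n·r_full / (1 + (n − 1)·r_full) = 1.3489 / 1.6131 ≈ 0.8362

0.84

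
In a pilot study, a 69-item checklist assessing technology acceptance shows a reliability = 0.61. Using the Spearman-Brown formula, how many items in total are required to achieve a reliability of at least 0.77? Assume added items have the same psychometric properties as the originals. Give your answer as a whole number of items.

n = 0.77(1 − 0.61) / [0.61(1 − 0.77)]
  = 0.3003 / 0.1403 = 2.1404
2.1404 × 69 = 147.69 → 148 items

148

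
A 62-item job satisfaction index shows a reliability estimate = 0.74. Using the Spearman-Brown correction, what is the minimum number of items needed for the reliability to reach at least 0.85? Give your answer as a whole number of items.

124

Spearman-Brown solved for the length factor n:
n = r_target (1 − r_old) / [ r_old (1 − r_target) ]
n = [0.85 × 0.26] / [0.74 × 0.15]
n = 0.2210 / 0.1110 ≈ 1.9910
So the test needs 1.9910 × 62 ≈ 123.44 items; rounding up, 124.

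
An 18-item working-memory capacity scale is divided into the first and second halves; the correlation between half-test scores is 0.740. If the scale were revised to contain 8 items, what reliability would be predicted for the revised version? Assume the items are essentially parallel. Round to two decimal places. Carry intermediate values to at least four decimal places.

0.72

Full-test reliability from the split-half r: r_full = 2(0.740)/(1 + 0.740) = 0.8506
Length factor from 18 to 8 items: n = 8/18 = 0.4444
r_new = n·r_full / (1 + (n − 1)·r_full) = 0.3780 / 0.5274 ≈ 0.7167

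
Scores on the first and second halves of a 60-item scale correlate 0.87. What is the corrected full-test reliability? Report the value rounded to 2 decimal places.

Apply the Spearman-Brown correction with n = 2:
r_full = 2(0.87) / (1 + 0.87)
       = 1.7400 / 1.8700 = 0.9305

0.93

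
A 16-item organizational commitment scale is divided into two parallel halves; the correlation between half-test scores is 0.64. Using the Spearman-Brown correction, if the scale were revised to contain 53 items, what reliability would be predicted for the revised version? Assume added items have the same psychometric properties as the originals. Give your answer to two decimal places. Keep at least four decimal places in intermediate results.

Full-test reliability from the split-half r: r_full = 2(0.64)/(1 + 0.64) = 0.7805
Then adjust to 53 items: n = 53/16 = 3.3125
r_new = n·r_full / (1 + (n − 1)·r_full) = 2.5854 / 2.8049 ≈ 0.9217

0.92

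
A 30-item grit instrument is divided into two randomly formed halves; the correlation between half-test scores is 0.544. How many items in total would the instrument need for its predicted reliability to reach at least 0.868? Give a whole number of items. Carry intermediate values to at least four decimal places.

Corrected full-test reliability: r_full = 2 × 0.544 / (1 + 0.544) ≈ 0.7047
Solve Spearman-Brown for n: n = 0.868(1 − 0.7047) / [0.7047(1 − 0.868)] = 2.7555
Items = 2.7555 × 30 ≈ 82.67 → 83

83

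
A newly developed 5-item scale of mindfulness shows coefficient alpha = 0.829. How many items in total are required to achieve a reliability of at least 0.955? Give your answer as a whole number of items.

Spearman-Brown solved for the length factor n:
n = r*(1 − r) / [ r (1 − r*) ]
n = [0.955 × 0.171] / [0.829 × 0.045]
n = 0.163305 / 0.037305 ≈ 4.3776
4.3776 × 5 = 21.89 → 22 items

22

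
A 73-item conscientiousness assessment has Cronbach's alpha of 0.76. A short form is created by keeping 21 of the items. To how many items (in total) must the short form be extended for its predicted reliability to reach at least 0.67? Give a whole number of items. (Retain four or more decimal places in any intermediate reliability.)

47

First, r for the 21-item form: n = 21/73 = 0.2877, so r_21 = 0.2877·0.76/(1 + (0.2877 − 1)·0.76) = 0.4767
Length factor from the short form to reach 0.67: n' = 0.67(1 − 0.4767) / [0.4767(1 − 0.67)] ≈ 2.2288
Total items = 2.2288 × 21 = 46.80, rounded up to 47.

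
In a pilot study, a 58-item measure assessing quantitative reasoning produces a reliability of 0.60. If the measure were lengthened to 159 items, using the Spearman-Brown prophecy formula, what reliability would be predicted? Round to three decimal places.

0.804

n = 159/58 = 2.7414
By Spearman-Brown, r_new = n r / (1 + (n − 1) r).
r_new = (2.7414 × 0.60) / (1 + (2.7414 − 1) × 0.60)
     = 1.6448 / 2.0448 = 0.8044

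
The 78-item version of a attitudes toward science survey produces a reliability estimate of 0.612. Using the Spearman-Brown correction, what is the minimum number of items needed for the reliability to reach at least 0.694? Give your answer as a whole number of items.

113

Rearranging the Spearman-Brown formula for n,
n = r*(1 − r) / [ r (1 − r*) ]
n = [0.694 × 0.388] / [0.612 × 0.306]
  = 0.269272 / 0.187272 = 1.4379
1.4379 × 78 = 112.16 → 113 items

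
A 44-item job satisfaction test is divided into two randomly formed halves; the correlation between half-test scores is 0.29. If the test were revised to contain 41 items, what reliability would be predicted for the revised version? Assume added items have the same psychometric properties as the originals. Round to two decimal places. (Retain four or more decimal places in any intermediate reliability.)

Full-test reliability from the split-half r: r_full = 2(0.29)/(1 + 0.29) = 0.4496
Then adjust to 41 items: n = 41/44 = 0.9318
r_new = n·r_full / (1 + (n − 1)·r_full) = 0.4189 / 0.9693 ≈ 0.4322

0.43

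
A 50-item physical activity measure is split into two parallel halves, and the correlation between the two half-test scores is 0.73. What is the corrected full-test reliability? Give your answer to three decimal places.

The full test is twice the length of either half (n = 2).
r_full = 2(0.73) / (1 + 0.73)
       = 1.4600 / 1.7300 = 0.8439

0.844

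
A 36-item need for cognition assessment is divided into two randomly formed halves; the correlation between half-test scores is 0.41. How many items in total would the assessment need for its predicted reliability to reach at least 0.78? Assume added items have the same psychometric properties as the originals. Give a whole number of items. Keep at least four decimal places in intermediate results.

r_full = 2(0.41)/(1 + 0.41) = 0.5816
n = r_tgt(1 − r_full) / [r_full(1 − r_tgt)] = 0.78 × 0.4184 / (0.5816 × 0.22) ≈ 2.5506
Required items = 2.5506 × 36 = 91.82, so 92 items.

92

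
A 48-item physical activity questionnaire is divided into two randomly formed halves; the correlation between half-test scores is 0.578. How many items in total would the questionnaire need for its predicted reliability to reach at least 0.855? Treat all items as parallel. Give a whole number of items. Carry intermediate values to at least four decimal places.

104

r_full = 2(0.578)/(1 + 0.578) = 0.7326
Solve Spearman-Brown for n: n = 0.855(1 − 0.7326) / [0.7326(1 − 0.855)] = 2.1522
Items = 2.1522 × 48 ≈ 103.31 → 104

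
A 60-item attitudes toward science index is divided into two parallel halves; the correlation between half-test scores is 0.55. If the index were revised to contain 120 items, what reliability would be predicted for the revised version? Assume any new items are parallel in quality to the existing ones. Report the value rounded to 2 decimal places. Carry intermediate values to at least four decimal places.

Spearman-Brown correction (n = 2): r_full = 2·0.55/(1 + 0.55) = 0.7097
Length factor from 60 to 120 items: n = 120/60 = 2.0000
r_new = n·r_full / (1 + (n − 1)·r_full) = 1.4194 / 1.7097 ≈ 0.8302

0.83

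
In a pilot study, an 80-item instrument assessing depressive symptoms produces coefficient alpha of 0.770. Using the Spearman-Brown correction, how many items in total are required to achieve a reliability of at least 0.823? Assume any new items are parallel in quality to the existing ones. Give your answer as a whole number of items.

112

n = 0.823 × (1 − 0.770) / [ 0.770 × (1 − 0.823) ]
  = 0.189290 / 0.136290 = 1.3889
So the test needs 1.3889 × 80 ≈ 111.11 items; rounding up, 112.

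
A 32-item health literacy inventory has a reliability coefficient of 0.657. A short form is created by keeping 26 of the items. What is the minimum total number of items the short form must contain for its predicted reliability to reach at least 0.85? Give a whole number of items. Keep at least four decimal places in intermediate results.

First, r for the 26-item form: n = 26/32 = 0.8125, so r_26 = 0.8125·0.657/(1 + (0.8125 − 1)·0.657) = 0.6088
Length factor from the short form to reach 0.85: n' = 0.85(1 − 0.6088) / [0.6088(1 − 0.85)] ≈ 3.6413
Total items = 3.6413 × 26 = 94.67, rounded up to 95.

95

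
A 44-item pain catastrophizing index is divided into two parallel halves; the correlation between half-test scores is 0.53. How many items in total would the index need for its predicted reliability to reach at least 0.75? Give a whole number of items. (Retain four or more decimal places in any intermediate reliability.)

Corrected full-test reliability: r_full = 2 × 0.53 / (1 + 0.53) ≈ 0.6928
Solve Spearman-Brown for n: n = 0.75(1 − 0.6928) / [0.6928(1 − 0.75)] = 1.3303
Items = 1.3303 × 44 ≈ 58.53 → 59

59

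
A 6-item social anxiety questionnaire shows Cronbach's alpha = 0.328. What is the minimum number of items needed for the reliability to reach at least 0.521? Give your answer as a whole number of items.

Invert Spearman-Brown to solve for n:
n = r*(1 − r) / [ r (1 − r*) ]
n = 0.521(1 − 0.328) / [0.328(1 − 0.521)]
n = 0.350112 / 0.157112 ≈ 2.2284
2.2284 × 6 = 13.37 → 14 items

14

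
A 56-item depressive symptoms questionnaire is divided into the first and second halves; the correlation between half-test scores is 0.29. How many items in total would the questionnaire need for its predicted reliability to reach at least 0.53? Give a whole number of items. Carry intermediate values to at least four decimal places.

78

Corrected full-test reliability: r_full = 2 × 0.29 / (1 + 0.29) ≈ 0.4496
n = r_tgt(1 − r_full) / [r_full(1 − r_tgt)] = 0.53 × 0.5504 / (0.4496 × 0.47) ≈ 1.3805
Items = 1.3805 × 56 ≈ 77.31 → 78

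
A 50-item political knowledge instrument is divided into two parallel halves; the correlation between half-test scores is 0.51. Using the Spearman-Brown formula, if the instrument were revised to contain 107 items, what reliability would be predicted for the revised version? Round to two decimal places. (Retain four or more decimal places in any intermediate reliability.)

0.82

Spearman-Brown correction (n = 2): r_full = 2·0.51/(1 + 0.51) = 0.6755
Then adjust to 107 items: n = 107/50 = 2.1400
r_new = n·r_full / (1 + (n − 1)·r_full) = 1.4456 / 1.7701 ≈ 0.8167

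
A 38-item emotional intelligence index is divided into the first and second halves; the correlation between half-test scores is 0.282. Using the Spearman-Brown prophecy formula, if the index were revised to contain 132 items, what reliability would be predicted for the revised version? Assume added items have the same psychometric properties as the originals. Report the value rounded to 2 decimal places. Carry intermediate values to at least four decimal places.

First correct the split-half correlation to full-test reliability: r_full = 2 × 0.282 / (1 + 0.282) ≈ 0.4399
Then adjust to 132 items: n = 132/38 = 3.4737
r_new = n·r_full / (1 + (n − 1)·r_full) = 1.5281 / 2.0882 ≈ 0.7318

0.73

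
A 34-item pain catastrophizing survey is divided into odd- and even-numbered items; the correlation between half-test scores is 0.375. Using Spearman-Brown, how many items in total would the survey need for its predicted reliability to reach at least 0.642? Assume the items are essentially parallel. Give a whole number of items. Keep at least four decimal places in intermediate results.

r_full = 2(0.375)/(1 + 0.375) = 0.5455
n = r_tgt(1 − r_full) / [r_full(1 − r_tgt)] = 0.642 × 0.4545 / (0.5455 × 0.358) ≈ 1.4941
Required items = 1.4941 × 34 = 50.80, so 51 items.

51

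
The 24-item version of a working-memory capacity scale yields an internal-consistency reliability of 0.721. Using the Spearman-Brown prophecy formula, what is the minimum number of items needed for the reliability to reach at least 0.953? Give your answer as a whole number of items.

n = 0.953(1 − 0.721) / [0.721(1 − 0.953)]
n = 0.265887 / 0.033887 ≈ 7.8463
Items needed = n × 24 = 7.8463 × 24 ≈ 188.31 → round up to 189

189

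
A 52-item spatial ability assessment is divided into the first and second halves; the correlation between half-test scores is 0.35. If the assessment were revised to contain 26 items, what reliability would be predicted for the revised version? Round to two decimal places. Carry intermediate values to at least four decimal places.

Full-test reliability from the split-half r: r_full = 2(0.35)/(1 + 0.35) = 0.5185
Length factor from 52 to 26 items: n = 26/52 = 0.5000
r_new = n·r_full / (1 + (n − 1)·r_full) = 0.2592 / 0.7408 ≈ 0.3499

0.35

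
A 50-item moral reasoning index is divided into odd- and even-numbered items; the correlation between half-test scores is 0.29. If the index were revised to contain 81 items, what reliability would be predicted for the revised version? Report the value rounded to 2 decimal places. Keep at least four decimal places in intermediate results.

Spearman-Brown correction (n = 2): r_full = 2·0.29/(1 + 0.29) = 0.4496
Length factor from 50 to 81 items: n = 81/50 = 1.6200
r_new = n·r_full / (1 + (n − 1)·r_full) = 0.7284 / 1.2788 ≈ 0.5696

0.57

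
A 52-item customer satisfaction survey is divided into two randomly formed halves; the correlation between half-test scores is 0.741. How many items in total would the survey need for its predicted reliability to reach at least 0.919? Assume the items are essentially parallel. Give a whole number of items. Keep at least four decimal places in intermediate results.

r_full = 2(0.741)/(1 + 0.741) = 0.8512
n = r_tgt(1 − r_full) / [r_full(1 − r_tgt)] = 0.919 × 0.1488 / (0.8512 × 0.081) ≈ 1.9834
Required items = 1.9834 × 52 = 103.14, so 104 items.

104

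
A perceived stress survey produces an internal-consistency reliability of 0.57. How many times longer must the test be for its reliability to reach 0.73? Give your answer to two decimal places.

2.04

Invert Spearman-Brown to solve for n:
n = r_target (1 − r_old) / [ r_old (1 − r_target) ]
n = [0.73 × 0.43] / [0.57 × 0.27]
n = 0.3139 / 0.1539 ≈ 2.0396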